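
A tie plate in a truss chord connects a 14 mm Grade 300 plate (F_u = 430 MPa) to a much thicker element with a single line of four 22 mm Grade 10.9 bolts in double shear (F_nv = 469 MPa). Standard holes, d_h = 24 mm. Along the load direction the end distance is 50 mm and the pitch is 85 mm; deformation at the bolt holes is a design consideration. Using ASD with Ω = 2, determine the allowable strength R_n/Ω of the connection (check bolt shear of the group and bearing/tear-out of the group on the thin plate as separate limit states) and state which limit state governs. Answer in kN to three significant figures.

Bolt shear: A_b = π·22²/4 = 380.1 mm²; R_n = 469 × 380.1 × 4 × 2 / 1000 = 1426 kN → 1426 / 2 = 713 kN.
Bearing (1.2 l_c t F_u ≤ 2.4 d t F_u): upper limit = 2.4·22·14·430 / 1000 = 317.9 kN.
  Edge l_c = 50 − 24/2 = 38 → r_n = 274.5 kN; interior l_c = 85 − 24 = 61 → r_n = 317.9 kN.
  R_n,bearing = 1·274.5 + 3·317.9 = 1228 kN → 1228 / 2 = 614 kN.
Bearing governs: 614 kN.

614 kN (bearing governs)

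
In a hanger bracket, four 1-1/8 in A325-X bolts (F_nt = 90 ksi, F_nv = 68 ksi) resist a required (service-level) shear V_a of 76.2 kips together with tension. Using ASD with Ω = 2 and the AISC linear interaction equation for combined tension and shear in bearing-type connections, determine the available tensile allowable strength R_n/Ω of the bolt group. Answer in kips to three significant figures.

132 kips

A_b = π·1.125²/4 = 0.994 in²; f_rv = 76.2 / (4 × 0.994) = 19.16 ksi.
F'_nt = 1.3 F_nt − (Ω F_nt / F_nv) f_rv = 1.3·90 − (2·90/68)·19.16 = 66.27 ksi, capped at F_nt → F'_nt = 66.27 ksi.
R_n = F'_nt · A_b · n = 66.27 × 0.994 × 4 = 263.5 kips.
Allowable strength R_n/Ω = 263.5 / 2 = 132 kips.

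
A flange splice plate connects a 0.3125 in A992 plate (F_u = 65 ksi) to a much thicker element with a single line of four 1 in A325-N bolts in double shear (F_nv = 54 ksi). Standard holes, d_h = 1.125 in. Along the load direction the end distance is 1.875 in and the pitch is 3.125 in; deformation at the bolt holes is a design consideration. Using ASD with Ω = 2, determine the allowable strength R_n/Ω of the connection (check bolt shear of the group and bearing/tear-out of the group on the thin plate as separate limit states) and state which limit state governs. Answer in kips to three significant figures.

Bolt shear: A_b = π·1²/4 = 0.7854 in²; R_n = 54 × 0.7854 × 4 × 2 = 339.3 kips → 339.3 / 2 = 170 kips.
Bearing (1.2 l_c t F_u ≤ 2.4 d t F_u): upper limit = 2.4·1·0.3125·65 = 48.75 kips.
  Edge l_c = 1.875 − 1.125/2 = 1.312 → r_n = 31.99 kips; interior l_c = 3.125 − 1.125 = 2 → r_n = 48.75 kips.
  R_n,bearing = 1·31.99 + 3·48.75 = 178.2 kips → 178.2 / 2 = 89.1 kips.
Bearing governs: 89.1 kips.

89.1 kips (bearing governs)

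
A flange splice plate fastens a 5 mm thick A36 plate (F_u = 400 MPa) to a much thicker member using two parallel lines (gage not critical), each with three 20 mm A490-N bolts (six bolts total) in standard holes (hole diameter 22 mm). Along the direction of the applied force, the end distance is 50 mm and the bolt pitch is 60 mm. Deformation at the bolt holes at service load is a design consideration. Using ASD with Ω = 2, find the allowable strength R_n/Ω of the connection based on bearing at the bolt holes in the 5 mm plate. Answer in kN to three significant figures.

276 kN

Per bolt r_n = 1.2 l_c t F_u ≤ 2.4 d t F_u; upper limit = 2.4 × 20 × 5 × 400 / 1000 = 96 kN.
Edge bolt: l_c = 50 − 22/2 = 39 mm → 1.2 × 39 × 5 × 400 / 1000 = 93.6 → r_n = 93.6 kN.
Interior bolts: l_c = 60 − 22 = 38 mm → 1.2 × 38 × 5 × 400 / 1000 = 91.2 → r_n = 91.2 kN.
R_n = 2 × 93.6 + 4 × 91.2 = 552 kN.
Allowable strength R_n/Ω = 552 / 2 = 276 kN.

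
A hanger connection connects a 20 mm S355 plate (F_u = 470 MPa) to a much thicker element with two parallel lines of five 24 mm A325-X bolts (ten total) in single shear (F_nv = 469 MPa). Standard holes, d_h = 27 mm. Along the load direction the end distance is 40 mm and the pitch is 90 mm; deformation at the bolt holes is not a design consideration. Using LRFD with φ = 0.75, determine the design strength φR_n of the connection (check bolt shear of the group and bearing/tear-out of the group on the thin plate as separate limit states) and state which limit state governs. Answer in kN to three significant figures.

1590 kN (bolt shear governs)

Bolt shear: A_b = π·24²/4 = 452.4 mm²; R_n = 469 × 452.4 × 10 × 1 / 1000 = 2122 kN → 0.75 × 2122 = 1590 kN.
Bearing (1.5 l_c t F_u ≤ 3.0 d t F_u): upper limit = 3.0·24·20·470 / 1000 = 676.8 kN.
  Edge l_c = 40 − 27/2 = 26.5 → r_n = 373.7 kN; interior l_c = 90 − 27 = 63 → r_n = 676.8 kN.
  R_n,bearing = 2·373.7 + 8·676.8 = 6162 kN → 0.75 × 6162 = 4620 kN.
Bolt shear governs: 1590 kN.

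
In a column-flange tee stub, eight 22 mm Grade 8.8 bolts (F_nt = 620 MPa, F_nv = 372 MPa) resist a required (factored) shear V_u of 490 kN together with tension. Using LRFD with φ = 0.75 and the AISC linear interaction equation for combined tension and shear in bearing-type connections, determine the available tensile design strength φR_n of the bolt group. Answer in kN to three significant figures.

1020 kN

A_b = π·22²/4 = 380.1 mm²; f_rv = 490 × 1000 / (8 × 380.1) = 161.1 MPa.
F'_nt = 1.3 F_nt − (F_nt / φF_nv) f_rv = 1.3·620 − (620/(0.75·372))·161.1 = 447.9 MPa, capped at F_nt → F'_nt = 447.9 MPa.
R_n = F'_nt · A_b · n = 447.9 × 380.1 × 8 / 1000 = 1362 kN.
Design strength φR_n = 0.75 × 1362 = 1020 kN.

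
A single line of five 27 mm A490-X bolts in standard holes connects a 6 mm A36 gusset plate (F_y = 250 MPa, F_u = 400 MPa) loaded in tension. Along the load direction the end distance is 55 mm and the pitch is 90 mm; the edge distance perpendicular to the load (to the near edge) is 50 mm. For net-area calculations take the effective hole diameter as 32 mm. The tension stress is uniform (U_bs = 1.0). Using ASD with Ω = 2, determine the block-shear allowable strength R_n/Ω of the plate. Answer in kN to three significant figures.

228 kN

Shear plane L_v = 55 + 4·90 = 415 mm; A_gv = 415 × 6 = 2490 mm².
A_nv = (415 − 4.5·32) × 6 = 1626 mm².
A_nt = (50 − 0.5·32) × 6 = 204 mm².
0.6 F_u A_nv = 390.2 kN; 0.6 F_y A_gv = 373.5 kN → shear yielding governs the shear term.
R_n = 373.5 + 1.0 × 400 × 204 / 1000 = 455.1 kN.
Allowable strength R_n/Ω = 455.1 / 2 = 228 kN.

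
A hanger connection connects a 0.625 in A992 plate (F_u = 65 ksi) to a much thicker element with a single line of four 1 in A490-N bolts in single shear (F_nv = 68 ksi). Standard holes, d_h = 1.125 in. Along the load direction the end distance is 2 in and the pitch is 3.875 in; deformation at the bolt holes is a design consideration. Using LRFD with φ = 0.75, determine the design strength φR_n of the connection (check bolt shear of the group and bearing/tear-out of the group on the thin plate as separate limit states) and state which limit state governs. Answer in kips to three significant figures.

Bolt shear: A_b = π·1²/4 = 0.7854 in²; R_n = 68 × 0.7854 × 4 × 1 = 213.6 kips → 0.75 × 213.6 = 160 kips.
Bearing (1.2 l_c t F_u ≤ 2.4 d t F_u): upper limit = 2.4·1·0.625·65 = 97.5 kips.
  Edge l_c = 2 − 1.125/2 = 1.438 → r_n = 70.08 kips; interior l_c = 3.875 − 1.125 = 2.75 → r_n = 97.5 kips.
  R_n,bearing = 1·70.08 + 3·97.5 = 362.6 kips → 0.75 × 362.6 = 272 kips.
Bolt shear governs: 160 kips.

160 kips (bolt shear governs)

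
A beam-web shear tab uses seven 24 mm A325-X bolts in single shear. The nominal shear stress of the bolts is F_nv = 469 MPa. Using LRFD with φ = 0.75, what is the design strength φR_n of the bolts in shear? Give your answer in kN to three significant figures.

A_b = π × 24² / 4 = 452.4 mm².
R_n = F_nv · A_b · n · n_s = 469 × 452.4 × 7 × 1 / 1000 = 1485 kN.
Design strength φR_n = 0.75 × 1485 = 1110 kN.

1110 kN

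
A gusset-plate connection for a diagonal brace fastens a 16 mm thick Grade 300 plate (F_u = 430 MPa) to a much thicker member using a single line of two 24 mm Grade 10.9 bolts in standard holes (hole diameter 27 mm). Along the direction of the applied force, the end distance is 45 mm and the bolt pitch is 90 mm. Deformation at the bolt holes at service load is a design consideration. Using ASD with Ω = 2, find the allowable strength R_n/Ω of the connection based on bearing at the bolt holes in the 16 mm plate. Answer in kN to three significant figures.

Per bolt r_n = 1.2 l_c t F_u ≤ 2.4 d t F_u; upper limit = 2.4 × 24 × 16 × 430 / 1000 = 396.3 kN.
Edge bolt: l_c = 45 − 27/2 = 31.5 mm → 1.2 × 31.5 × 16 × 430 / 1000 = 260.1 → r_n = 260.1 kN.
Interior bolts: l_c = 90 − 27 = 63 mm → 1.2 × 63 × 16 × 430 / 1000 = 520.1 → r_n = 396.3 kN.
R_n = 1 × 260.1 + 1 × 396.3 = 656.4 kN.
Allowable strength R_n/Ω = 656.4 / 2 = 328 kN.

328 kN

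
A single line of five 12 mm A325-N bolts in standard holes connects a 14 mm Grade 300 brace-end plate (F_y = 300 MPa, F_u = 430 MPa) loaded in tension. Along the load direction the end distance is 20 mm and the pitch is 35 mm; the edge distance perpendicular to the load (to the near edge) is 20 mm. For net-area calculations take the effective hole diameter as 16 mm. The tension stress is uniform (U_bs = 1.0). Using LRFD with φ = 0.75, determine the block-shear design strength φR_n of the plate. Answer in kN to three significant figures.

293 kN

Shear plane L_v = 20 + 4·35 = 160 mm; A_gv = 160 × 14 = 2240 mm².
A_nv = (160 − 4.5·16) × 14 = 1232 mm².
A_nt = (20 − 0.5·16) × 14 = 168 mm².
0.6 F_u A_nv = 317.9 kN; 0.6 F_y A_gv = 403.2 kN → shear rupture governs the shear term.
R_n = 317.9 + 1.0 × 430 × 168 / 1000 = 390.1 kN.
Design strength φR_n = 0.75 × 390.1 = 293 kN.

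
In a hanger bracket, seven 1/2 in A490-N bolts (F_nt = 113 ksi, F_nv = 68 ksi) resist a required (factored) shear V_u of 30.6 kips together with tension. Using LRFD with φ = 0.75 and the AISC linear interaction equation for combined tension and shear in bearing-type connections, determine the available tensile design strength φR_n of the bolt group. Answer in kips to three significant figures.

101 kips

A_b = π·0.5²/4 = 0.1963 in²; f_rv = 30.6 / (7 × 0.1963) = 22.26 ksi.
F'_nt = 1.3 F_nt − (F_nt / φF_nv) f_rv = 1.3·113 − (113/(0.75·68))·22.26 = 97.57 ksi, capped at F_nt → F'_nt = 97.57 ksi.
R_n = F'_nt · A_b · n = 97.57 × 0.1963 × 7 = 134.1 kips.
Design strength φR_n = 0.75 × 134.1 = 101 kips.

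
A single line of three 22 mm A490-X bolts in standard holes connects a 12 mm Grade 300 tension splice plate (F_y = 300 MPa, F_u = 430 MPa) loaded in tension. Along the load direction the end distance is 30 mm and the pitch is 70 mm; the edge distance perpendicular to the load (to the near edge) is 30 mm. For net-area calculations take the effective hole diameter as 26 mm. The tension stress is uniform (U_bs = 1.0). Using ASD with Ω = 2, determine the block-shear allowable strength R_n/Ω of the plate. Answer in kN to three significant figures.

Shear plane L_v = 30 + 2·70 = 170 mm; A_gv = 170 × 12 = 2040 mm².
A_nv = (170 − 2.5·26) × 12 = 1260 mm².
A_nt = (30 − 0.5·26) × 12 = 204 mm².
0.6 F_u A_nv = 325.1 kN; 0.6 F_y A_gv = 367.2 kN → shear rupture governs the shear term.
R_n = 325.1 + 1.0 × 430 × 204 / 1000 = 412.8 kN.
Allowable strength R_n/Ω = 412.8 / 2 = 206 kN.

206 kN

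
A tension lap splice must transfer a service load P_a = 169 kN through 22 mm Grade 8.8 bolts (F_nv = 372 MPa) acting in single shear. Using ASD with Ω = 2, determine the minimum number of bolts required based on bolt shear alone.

A_b = π·22²/4 = 380.1 mm².
Per-bolt allowable strength R_n/Ω = 372 × 380.1 × 1 / 1000 / 2 = 70.7 kN.
n ≥ 169 / 70.7 = 2.39 → use 3 bolts.

3 bolts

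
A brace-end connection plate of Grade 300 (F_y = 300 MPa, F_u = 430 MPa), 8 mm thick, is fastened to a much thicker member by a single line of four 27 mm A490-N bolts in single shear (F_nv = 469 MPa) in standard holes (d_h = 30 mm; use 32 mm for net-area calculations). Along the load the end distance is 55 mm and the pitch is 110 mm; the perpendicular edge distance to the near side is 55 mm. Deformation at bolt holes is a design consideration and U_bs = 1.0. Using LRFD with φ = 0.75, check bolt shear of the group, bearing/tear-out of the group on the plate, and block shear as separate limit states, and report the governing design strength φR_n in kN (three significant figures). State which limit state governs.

Bolt shear: A_b = π·27²/4 = 572.6 mm²; R_n = 469 × 572.6 × 4 × 1 / 1000 = 1074 kN → 0.75 × 1074 = 806 kN.
Bearing: edge l_c = 40, r_n = 165.1 kN; interior l_c = 80, r_n = 222.9 kN; R_n = 165.1 + 3·222.9 = 833.9 kN → 625 kN.
Block shear: A_gv = 3080, A_nv = 2184, A_nt = 312 mm²; R_n = min(0.6F_uA_nv, 0.6F_yA_gv) + U_bs·F_u·A_nt = 688.6 kN → 516 kN.
Block shear governs: 516 kN.

516 kN (block shear governs)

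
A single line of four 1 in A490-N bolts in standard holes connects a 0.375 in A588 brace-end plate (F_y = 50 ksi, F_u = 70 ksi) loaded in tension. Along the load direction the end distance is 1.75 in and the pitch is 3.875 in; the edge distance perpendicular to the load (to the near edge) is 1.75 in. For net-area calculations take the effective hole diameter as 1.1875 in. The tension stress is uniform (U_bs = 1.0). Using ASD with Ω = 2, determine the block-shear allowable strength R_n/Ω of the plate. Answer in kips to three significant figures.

87.8 kips

Shear plane L_v = 1.75 + 3·3.875 = 13.38 in; A_gv = 13.38 × 0.375 = 5.016 in².
A_nv = (13.38 − 3.5·1.1875) × 0.375 = 3.457 in².
A_nt = (1.75 − 0.5·1.1875) × 0.375 = 0.4336 in².
0.6 F_u A_nv = 145.2 kips; 0.6 F_y A_gv = 150.5 kips → shear rupture governs the shear term.
R_n = 145.2 + 1.0 × 70 × 0.4336 = 175.5 kips.
Allowable strength R_n/Ω = 175.5 / 2 = 87.8 kips.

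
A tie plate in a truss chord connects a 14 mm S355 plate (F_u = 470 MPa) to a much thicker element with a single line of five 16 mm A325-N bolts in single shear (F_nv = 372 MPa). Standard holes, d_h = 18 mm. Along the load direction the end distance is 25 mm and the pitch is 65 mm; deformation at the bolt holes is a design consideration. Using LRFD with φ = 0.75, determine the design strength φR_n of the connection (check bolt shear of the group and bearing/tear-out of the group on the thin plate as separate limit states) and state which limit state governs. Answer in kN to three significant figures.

Bolt shear: A_b = π·16²/4 = 201.1 mm²; R_n = 372 × 201.1 × 5 × 1 / 1000 = 374 kN → 0.75 × 374 = 280 kN.
Bearing (1.2 l_c t F_u ≤ 2.4 d t F_u): upper limit = 2.4·16·14·470 / 1000 = 252.7 kN.
  Edge l_c = 25 − 18/2 = 16 → r_n = 126.3 kN; interior l_c = 65 − 18 = 47 → r_n = 252.7 kN.
  R_n,bearing = 1·126.3 + 4·252.7 = 1137 kN → 0.75 × 1137 = 853 kN.
Bolt shear governs: 280 kN.

280 kN (bolt shear governs)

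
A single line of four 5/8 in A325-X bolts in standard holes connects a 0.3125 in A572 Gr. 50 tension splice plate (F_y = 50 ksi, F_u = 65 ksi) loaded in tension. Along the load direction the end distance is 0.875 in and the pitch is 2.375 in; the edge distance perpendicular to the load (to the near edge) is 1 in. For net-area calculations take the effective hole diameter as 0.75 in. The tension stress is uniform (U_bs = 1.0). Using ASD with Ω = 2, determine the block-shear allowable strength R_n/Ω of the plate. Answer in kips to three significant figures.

39.1 kips

Shear plane L_v = 0.875 + 3·2.375 = 8 in; A_gv = 8 × 0.3125 = 2.5 in².
A_nv = (8 − 3.5·0.75) × 0.3125 = 1.68 in².
A_nt = (1 − 0.5·0.75) × 0.3125 = 0.1953 in².
0.6 F_u A_nv = 65.51 kips; 0.6 F_y A_gv = 75 kips → shear rupture governs the shear term.
R_n = 65.51 + 1.0 × 65 × 0.1953 = 78.2 kips.
Allowable strength R_n/Ω = 78.2 / 2 = 39.1 kips.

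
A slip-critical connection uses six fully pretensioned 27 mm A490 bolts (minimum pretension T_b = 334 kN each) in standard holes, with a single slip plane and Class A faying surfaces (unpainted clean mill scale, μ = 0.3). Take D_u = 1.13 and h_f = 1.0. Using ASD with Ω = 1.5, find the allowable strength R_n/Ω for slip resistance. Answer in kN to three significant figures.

453 kN

R_n = μ · D_u · h_f · T_b · n_s · n_b = 0.3 × 1.13 × 1.0 × 334 × 1 × 6 = 679.4 kN.
Allowable strength R_n/Ω = 679.4 / 1.5 = 453 kN.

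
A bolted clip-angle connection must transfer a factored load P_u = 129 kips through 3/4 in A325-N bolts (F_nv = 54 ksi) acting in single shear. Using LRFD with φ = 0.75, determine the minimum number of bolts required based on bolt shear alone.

8 bolts

A_b = π·0.75²/4 = 0.4418 in².
Per-bolt design strength φR_n = 0.75 × 54 × 0.4418 × 1 = 17.89 kips.
n ≥ 129 / 17.89 = 7.21 → use 8 bolts.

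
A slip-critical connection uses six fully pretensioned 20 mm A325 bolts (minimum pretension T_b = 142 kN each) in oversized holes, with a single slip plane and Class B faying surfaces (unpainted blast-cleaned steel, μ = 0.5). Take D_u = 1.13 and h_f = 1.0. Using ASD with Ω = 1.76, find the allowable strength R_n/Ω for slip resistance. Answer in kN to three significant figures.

274 kN

R_n = μ · D_u · h_f · T_b · n_s · n_b = 0.5 × 1.13 × 1.0 × 142 × 1 × 6 = 481.4 kN.
Allowable strength R_n/Ω = 481.4 / 1.76 = 274 kN.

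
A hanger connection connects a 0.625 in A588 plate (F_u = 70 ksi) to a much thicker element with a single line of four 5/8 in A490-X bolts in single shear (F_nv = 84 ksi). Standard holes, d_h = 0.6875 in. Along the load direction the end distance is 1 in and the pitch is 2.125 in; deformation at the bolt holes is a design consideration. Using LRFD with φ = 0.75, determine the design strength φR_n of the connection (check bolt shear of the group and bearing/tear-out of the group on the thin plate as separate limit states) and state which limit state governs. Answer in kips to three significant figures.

Bolt shear: A_b = π·0.625²/4 = 0.3068 in²; R_n = 84 × 0.3068 × 4 × 1 = 103.1 kips → 0.75 × 103.1 = 77.3 kips.
Bearing (1.2 l_c t F_u ≤ 2.4 d t F_u): upper limit = 2.4·0.625·0.625·70 = 65.62 kips.
  Edge l_c = 1 − 0.6875/2 = 0.6562 → r_n = 34.45 kips; interior l_c = 2.125 − 0.6875 = 1.438 → r_n = 65.62 kips.
  R_n,bearing = 1·34.45 + 3·65.62 = 231.3 kips → 0.75 × 231.3 = 173 kips.
Bolt shear governs: 77.3 kips.

77.3 kips (bolt shear governs)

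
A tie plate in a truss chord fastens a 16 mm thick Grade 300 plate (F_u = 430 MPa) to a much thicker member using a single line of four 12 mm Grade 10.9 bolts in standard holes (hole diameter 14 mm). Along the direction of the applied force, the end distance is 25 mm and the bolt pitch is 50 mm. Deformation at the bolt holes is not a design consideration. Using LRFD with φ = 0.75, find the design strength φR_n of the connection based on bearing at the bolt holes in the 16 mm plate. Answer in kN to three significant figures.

697 kN

Per bolt r_n = 1.5 l_c t F_u ≤ 3.0 d t F_u; upper limit = 3.0 × 12 × 16 × 430 / 1000 = 247.7 kN.
Edge bolt: l_c = 25 − 14/2 = 18 mm → 1.5 × 18 × 16 × 430 / 1000 = 185.8 → r_n = 185.8 kN.
Interior bolts: l_c = 50 − 14 = 36 mm → 1.5 × 36 × 16 × 430 / 1000 = 371.5 → r_n = 247.7 kN.
R_n = 1 × 185.8 + 3 × 247.7 = 928.8 kN.
Design strength φR_n = 0.75 × 928.8 = 697 kN.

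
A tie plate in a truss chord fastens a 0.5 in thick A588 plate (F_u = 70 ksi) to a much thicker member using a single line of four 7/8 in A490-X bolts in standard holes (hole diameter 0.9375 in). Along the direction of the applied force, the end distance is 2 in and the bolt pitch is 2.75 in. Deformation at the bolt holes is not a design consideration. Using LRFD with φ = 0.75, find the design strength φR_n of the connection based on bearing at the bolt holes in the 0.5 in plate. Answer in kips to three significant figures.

267 kips

Per bolt r_n = 1.5 l_c t F_u ≤ 3.0 d t F_u; upper limit = 3.0 × 0.875 × 0.5 × 70 = 91.88 kips.
Edge bolt: l_c = 2 − 0.9375/2 = 1.531 in → 1.5 × 1.531 × 0.5 × 70 = 80.39 → r_n = 80.39 kips.
Interior bolts: l_c = 2.75 − 0.9375 = 1.812 in → 1.5 × 1.812 × 0.5 × 70 = 95.16 → r_n = 91.88 kips.
R_n = 1 × 80.39 + 3 × 91.88 = 356 kips.
Design strength φR_n = 0.75 × 356 = 267 kips.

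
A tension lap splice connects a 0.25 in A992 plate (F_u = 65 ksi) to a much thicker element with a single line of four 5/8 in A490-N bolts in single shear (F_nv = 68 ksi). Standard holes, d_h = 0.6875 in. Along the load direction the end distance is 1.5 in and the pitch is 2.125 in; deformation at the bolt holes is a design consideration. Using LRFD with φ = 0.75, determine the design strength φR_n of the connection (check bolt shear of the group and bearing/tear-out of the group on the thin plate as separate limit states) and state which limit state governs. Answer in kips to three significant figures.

62.6 kips (bolt shear governs)

Bolt shear: A_b = π·0.625²/4 = 0.3068 in²; R_n = 68 × 0.3068 × 4 × 1 = 83.45 kips → 0.75 × 83.45 = 62.6 kips.
Bearing (1.2 l_c t F_u ≤ 2.4 d t F_u): upper limit = 2.4·0.625·0.25·65 = 24.38 kips.
  Edge l_c = 1.5 − 0.6875/2 = 1.156 → r_n = 22.55 kips; interior l_c = 2.125 − 0.6875 = 1.438 → r_n = 24.38 kips.
  R_n,bearing = 1·22.55 + 3·24.38 = 95.67 kips → 0.75 × 95.67 = 71.8 kips.
Bolt shear governs: 62.6 kips.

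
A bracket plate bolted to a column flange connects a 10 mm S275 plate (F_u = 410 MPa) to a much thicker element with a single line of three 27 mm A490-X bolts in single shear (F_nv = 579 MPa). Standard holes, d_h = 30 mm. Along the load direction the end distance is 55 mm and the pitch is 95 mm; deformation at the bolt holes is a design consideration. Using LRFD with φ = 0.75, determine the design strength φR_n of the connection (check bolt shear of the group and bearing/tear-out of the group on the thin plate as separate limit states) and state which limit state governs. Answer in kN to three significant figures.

546 kN (bearing governs)

Bolt shear: A_b = π·27²/4 = 572.6 mm²; R_n = 579 × 572.6 × 3 × 1 / 1000 = 994.5 kN → 0.75 × 994.5 = 746 kN.
Bearing (1.2 l_c t F_u ≤ 2.4 d t F_u): upper limit = 2.4·27·10·410 / 1000 = 265.7 kN.
  Edge l_c = 55 − 30/2 = 40 → r_n = 196.8 kN; interior l_c = 95 − 30 = 65 → r_n = 265.7 kN.
  R_n,bearing = 1·196.8 + 2·265.7 = 728.2 kN → 0.75 × 728.2 = 546 kN.
Bearing governs: 546 kN.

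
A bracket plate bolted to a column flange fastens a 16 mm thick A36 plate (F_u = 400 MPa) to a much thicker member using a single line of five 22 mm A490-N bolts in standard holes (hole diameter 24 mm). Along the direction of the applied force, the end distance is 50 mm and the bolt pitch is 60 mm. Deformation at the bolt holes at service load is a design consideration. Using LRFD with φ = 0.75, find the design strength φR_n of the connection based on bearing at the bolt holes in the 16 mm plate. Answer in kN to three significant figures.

1050 kN

Per bolt r_n = 1.2 l_c t F_u ≤ 2.4 d t F_u; upper limit = 2.4 × 22 × 16 × 400 / 1000 = 337.9 kN.
Edge bolt: l_c = 50 − 24/2 = 38 mm → 1.2 × 38 × 16 × 400 / 1000 = 291.8 → r_n = 291.8 kN.
Interior bolts: l_c = 60 − 24 = 36 mm → 1.2 × 36 × 16 × 400 / 1000 = 276.5 → r_n = 276.5 kN.
R_n = 1 × 291.8 + 4 × 276.5 = 1398 kN.
Design strength φR_n = 0.75 × 1398 = 1050 kN.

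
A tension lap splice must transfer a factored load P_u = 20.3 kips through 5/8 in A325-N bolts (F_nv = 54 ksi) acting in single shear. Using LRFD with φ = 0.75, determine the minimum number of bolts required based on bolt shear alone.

A_b = π·0.625²/4 = 0.3068 in².
Per-bolt design strength φR_n = 0.75 × 54 × 0.3068 × 1 = 12.43 kips.
n ≥ 20.3 / 12.43 = 1.634 → use 2 bolts.

2 bolts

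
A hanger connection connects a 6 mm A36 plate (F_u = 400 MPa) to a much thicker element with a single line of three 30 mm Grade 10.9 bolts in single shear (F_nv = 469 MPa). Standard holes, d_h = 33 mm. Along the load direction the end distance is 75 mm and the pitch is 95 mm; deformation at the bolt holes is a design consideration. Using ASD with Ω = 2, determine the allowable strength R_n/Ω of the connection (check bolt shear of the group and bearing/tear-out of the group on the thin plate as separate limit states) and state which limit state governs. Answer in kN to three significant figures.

Bolt shear: A_b = π·30²/4 = 706.9 mm²; R_n = 469 × 706.9 × 3 × 1 / 1000 = 994.5 kN → 994.5 / 2 = 497 kN.
Bearing (1.2 l_c t F_u ≤ 2.4 d t F_u): upper limit = 2.4·30·6·400 / 1000 = 172.8 kN.
  Edge l_c = 75 − 33/2 = 58.5 → r_n = 168.5 kN; interior l_c = 95 − 33 = 62 → r_n = 172.8 kN.
  R_n,bearing = 1·168.5 + 2·172.8 = 514.1 kN → 514.1 / 2 = 257 kN.
Bearing governs: 257 kN.

257 kN (bearing governs)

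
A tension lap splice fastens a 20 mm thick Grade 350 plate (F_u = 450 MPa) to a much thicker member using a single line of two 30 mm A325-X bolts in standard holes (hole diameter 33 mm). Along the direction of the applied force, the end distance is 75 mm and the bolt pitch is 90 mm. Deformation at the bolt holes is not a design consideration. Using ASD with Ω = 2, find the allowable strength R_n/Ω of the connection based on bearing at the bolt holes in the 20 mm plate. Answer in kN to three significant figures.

780 kN

Per bolt r_n = 1.5 l_c t F_u ≤ 3.0 d t F_u; upper limit = 3.0 × 30 × 20 × 450 / 1000 = 810 kN.
Edge bolt: l_c = 75 − 33/2 = 58.5 mm → 1.5 × 58.5 × 20 × 450 / 1000 = 789.8 → r_n = 789.8 kN.
Interior bolts: l_c = 90 − 33 = 57 mm → 1.5 × 57 × 20 × 450 / 1000 = 769.5 → r_n = 769.5 kN.
R_n = 1 × 789.8 + 1 × 769.5 = 1559 kN.
Allowable strength R_n/Ω = 1559 / 2 = 780 kN.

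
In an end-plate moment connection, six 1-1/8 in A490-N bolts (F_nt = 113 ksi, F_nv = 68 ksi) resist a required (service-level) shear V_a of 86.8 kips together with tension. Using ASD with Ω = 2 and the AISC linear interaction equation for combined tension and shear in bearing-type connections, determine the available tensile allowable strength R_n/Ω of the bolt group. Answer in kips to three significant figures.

A_b = π·1.125²/4 = 0.994 in²; f_rv = 86.8 / (6 × 0.994) = 14.55 ksi.
F'_nt = 1.3 F_nt − (Ω F_nt / F_nv) f_rv = 1.3·113 − (2·113/68)·14.55 = 98.53 ksi, capped at F_nt → F'_nt = 98.53 ksi.
R_n = F'_nt · A_b · n = 98.53 × 0.994 × 6 = 587.6 kips.
Allowable strength R_n/Ω = 587.6 / 2 = 294 kips.

294 kips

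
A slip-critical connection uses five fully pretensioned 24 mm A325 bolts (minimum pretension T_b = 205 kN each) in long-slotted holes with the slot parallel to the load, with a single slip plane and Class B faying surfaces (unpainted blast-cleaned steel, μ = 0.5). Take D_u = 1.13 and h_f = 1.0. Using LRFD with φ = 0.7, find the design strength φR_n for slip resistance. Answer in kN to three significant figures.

405 kN

R_n = μ · D_u · h_f · T_b · n_s · n_b = 0.5 × 1.13 × 1.0 × 205 × 1 × 5 = 579.1 kN.
Design strength φR_n = 0.7 × 579.1 = 405 kN.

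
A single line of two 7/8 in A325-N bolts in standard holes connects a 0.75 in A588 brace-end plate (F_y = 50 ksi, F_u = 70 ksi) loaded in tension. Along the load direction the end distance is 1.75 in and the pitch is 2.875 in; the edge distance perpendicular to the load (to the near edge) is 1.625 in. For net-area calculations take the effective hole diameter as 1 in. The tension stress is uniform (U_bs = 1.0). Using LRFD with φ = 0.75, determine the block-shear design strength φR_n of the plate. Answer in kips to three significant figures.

118 kips

Shear plane L_v = 1.75 + 1·2.875 = 4.625 in; A_gv = 4.625 × 0.75 = 3.469 in².
A_nv = (4.625 − 1.5·1) × 0.75 = 2.344 in².
A_nt = (1.625 − 0.5·1) × 0.75 = 0.8438 in².
0.6 F_u A_nv = 98.44 kips; 0.6 F_y A_gv = 104.1 kips → shear rupture governs the shear term.
R_n = 98.44 + 1.0 × 70 × 0.8438 = 157.5 kips.
Design strength φR_n = 0.75 × 157.5 = 118 kips.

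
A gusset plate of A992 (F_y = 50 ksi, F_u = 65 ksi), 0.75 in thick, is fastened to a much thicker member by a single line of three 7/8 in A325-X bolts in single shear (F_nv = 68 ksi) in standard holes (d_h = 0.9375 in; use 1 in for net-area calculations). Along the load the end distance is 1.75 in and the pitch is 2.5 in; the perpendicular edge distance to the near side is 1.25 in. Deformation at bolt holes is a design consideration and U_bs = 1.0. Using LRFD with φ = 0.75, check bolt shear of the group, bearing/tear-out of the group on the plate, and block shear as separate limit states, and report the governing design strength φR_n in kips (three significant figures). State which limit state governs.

92 kips (bolt shear governs)

Bolt shear: A_b = π·0.875²/4 = 0.6013 in²; R_n = 68 × 0.6013 × 3 × 1 = 122.7 kips → 0.75 × 122.7 = 92 kips.
Bearing: edge l_c = 1.281, r_n = 74.95 kips; interior l_c = 1.562, r_n = 91.41 kips; R_n = 74.95 + 2·91.41 = 257.8 kips → 193 kips.
Block shear: A_gv = 5.062, A_nv = 3.188, A_nt = 0.5625 in²; R_n = min(0.6F_uA_nv, 0.6F_yA_gv) + U_bs·F_u·A_nt = 160.9 kips → 121 kips.
Bolt shear governs: 92 kips.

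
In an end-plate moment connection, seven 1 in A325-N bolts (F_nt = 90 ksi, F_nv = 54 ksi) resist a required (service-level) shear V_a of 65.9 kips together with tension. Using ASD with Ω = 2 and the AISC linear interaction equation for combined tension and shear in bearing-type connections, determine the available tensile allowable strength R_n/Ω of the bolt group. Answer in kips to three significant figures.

212 kips

A_b = π·1²/4 = 0.7854 in²; f_rv = 65.9 / (7 × 0.7854) = 11.99 ksi.
F'_nt = 1.3 F_nt − (Ω F_nt / F_nv) f_rv = 1.3·90 − (2·90/54)·11.99 = 77.04 ksi, capped at F_nt → F'_nt = 77.04 ksi.
R_n = F'_nt · A_b · n = 77.04 × 0.7854 × 7 = 423.6 kips.
Allowable strength R_n/Ω = 423.6 / 2 = 212 kips.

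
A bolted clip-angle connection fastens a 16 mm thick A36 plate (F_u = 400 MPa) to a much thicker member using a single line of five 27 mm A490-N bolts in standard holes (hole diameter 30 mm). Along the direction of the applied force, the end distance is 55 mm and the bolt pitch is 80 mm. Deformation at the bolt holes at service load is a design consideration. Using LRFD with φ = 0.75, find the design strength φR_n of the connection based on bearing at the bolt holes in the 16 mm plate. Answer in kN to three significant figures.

1380 kN

Per bolt r_n = 1.2 l_c t F_u ≤ 2.4 d t F_u; upper limit = 2.4 × 27 × 16 × 400 / 1000 = 414.7 kN.
Edge bolt: l_c = 55 − 30/2 = 40 mm → 1.2 × 40 × 16 × 400 / 1000 = 307.2 → r_n = 307.2 kN.
Interior bolts: l_c = 80 − 30 = 50 mm → 1.2 × 50 × 16 × 400 / 1000 = 384 → r_n = 384 kN.
R_n = 1 × 307.2 + 4 × 384 = 1843 kN.
Design strength φR_n = 0.75 × 1843 = 1380 kN.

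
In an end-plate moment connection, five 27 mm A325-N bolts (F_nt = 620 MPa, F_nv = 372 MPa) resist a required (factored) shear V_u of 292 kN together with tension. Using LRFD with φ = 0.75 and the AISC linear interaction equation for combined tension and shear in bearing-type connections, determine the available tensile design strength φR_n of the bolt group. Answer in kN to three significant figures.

A_b = π·27²/4 = 572.6 mm²; f_rv = 292 × 1000 / (5 × 572.6) = 102 MPa.
F'_nt = 1.3 F_nt − (F_nt / φF_nv) f_rv = 1.3·620 − (620/(0.75·372))·102 = 579.3 MPa, capped at F_nt → F'_nt = 579.3 MPa.
R_n = F'_nt · A_b · n = 579.3 × 572.6 × 5 / 1000 = 1659 kN.
Design strength φR_n = 0.75 × 1659 = 1240 kN.

1240 kN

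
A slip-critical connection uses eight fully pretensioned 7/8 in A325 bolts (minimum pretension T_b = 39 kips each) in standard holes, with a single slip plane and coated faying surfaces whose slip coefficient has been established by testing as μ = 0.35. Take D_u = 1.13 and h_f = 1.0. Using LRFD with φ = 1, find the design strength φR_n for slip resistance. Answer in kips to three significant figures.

123 kips

R_n = μ · D_u · h_f · T_b · n_s · n_b = 0.35 × 1.13 × 1.0 × 39 × 1 × 8 = 123.4 kips.
Design strength φR_n = 1 × 123.4 = 123 kips.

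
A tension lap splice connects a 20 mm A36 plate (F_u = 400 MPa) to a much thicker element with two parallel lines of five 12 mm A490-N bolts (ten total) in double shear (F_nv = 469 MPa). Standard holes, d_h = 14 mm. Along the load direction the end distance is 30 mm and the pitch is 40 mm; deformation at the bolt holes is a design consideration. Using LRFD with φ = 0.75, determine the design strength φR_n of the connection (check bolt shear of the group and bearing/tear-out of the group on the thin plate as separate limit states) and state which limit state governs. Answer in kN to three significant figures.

796 kN (bolt shear governs)

Bolt shear: A_b = π·12²/4 = 113.1 mm²; R_n = 469 × 113.1 × 10 × 2 / 1000 = 1061 kN → 0.75 × 1061 = 796 kN.
Bearing (1.2 l_c t F_u ≤ 2.4 d t F_u): upper limit = 2.4·12·20·400 / 1000 = 230.4 kN.
  Edge l_c = 30 − 14/2 = 23 → r_n = 220.8 kN; interior l_c = 40 − 14 = 26 → r_n = 230.4 kN.
  R_n,bearing = 2·220.8 + 8·230.4 = 2285 kN → 0.75 × 2285 = 1710 kN.
Bolt shear governs: 796 kN.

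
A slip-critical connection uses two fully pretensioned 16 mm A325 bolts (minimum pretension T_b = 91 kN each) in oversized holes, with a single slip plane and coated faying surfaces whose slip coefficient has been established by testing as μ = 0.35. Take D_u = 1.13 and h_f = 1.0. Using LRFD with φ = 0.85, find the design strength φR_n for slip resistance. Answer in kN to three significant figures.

R_n = μ · D_u · h_f · T_b · n_s · n_b = 0.35 × 1.13 × 1.0 × 91 × 1 × 2 = 71.98 kN.
Design strength φR_n = 0.85 × 71.98 = 61.2 kN.

61.2 kN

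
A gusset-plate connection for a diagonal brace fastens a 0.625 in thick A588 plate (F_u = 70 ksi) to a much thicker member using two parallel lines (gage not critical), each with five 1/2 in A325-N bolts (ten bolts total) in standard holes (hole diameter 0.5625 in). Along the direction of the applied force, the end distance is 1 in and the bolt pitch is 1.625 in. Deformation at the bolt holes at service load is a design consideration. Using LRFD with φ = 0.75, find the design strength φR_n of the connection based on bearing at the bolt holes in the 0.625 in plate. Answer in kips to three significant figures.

Per bolt r_n = 1.2 l_c t F_u ≤ 2.4 d t F_u; upper limit = 2.4 × 0.5 × 0.625 × 70 = 52.5 kips.
Edge bolt: l_c = 1 − 0.5625/2 = 0.7188 in → 1.2 × 0.7188 × 0.625 × 70 = 37.73 → r_n = 37.73 kips.
Interior bolts: l_c = 1.625 − 0.5625 = 1.062 in → 1.2 × 1.062 × 0.625 × 70 = 55.78 → r_n = 52.5 kips.
R_n = 2 × 37.73 + 8 × 52.5 = 495.5 kips.
Design strength φR_n = 0.75 × 495.5 = 372 kips.

372 kips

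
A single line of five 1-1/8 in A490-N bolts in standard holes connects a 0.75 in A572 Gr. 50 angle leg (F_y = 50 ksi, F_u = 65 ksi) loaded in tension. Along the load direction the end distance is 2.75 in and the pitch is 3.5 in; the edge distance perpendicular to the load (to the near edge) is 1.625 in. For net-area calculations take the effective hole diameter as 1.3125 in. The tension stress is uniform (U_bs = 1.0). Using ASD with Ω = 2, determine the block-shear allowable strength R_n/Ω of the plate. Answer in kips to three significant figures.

182 kips

Shear plane L_v = 2.75 + 4·3.5 = 16.75 in; A_gv = 16.75 × 0.75 = 12.56 in².
A_nv = (16.75 − 4.5·1.3125) × 0.75 = 8.133 in².
A_nt = (1.625 − 0.5·1.3125) × 0.75 = 0.7266 in².
0.6 F_u A_nv = 317.2 kips; 0.6 F_y A_gv = 376.9 kips → shear rupture governs the shear term.
R_n = 317.2 + 1.0 × 65 × 0.7266 = 364.4 kips.
Allowable strength R_n/Ω = 364.4 / 2 = 182 kips.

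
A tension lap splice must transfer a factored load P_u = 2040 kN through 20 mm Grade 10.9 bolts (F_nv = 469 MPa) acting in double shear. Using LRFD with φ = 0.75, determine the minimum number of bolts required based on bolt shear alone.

A_b = π·20²/4 = 314.2 mm².
Per-bolt design strength φR_n = 0.75 × 469 × 314.2 × 2 / 1000 = 221 kN.
n ≥ 2040 / 221 = 9.23 → use 10 bolts.

10 bolts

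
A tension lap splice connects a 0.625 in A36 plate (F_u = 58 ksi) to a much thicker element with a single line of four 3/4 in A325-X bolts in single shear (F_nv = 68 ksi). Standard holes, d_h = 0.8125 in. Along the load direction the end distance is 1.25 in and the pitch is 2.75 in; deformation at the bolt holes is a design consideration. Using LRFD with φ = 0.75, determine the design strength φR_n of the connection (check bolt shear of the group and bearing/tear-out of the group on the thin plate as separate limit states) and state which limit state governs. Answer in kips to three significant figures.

90.1 kips (bolt shear governs)

Bolt shear: A_b = π·0.75²/4 = 0.4418 in²; R_n = 68 × 0.4418 × 4 × 1 = 120.2 kips → 0.75 × 120.2 = 90.1 kips.
Bearing (1.2 l_c t F_u ≤ 2.4 d t F_u): upper limit = 2.4·0.75·0.625·58 = 65.25 kips.
  Edge l_c = 1.25 − 0.8125/2 = 0.8438 → r_n = 36.7 kips; interior l_c = 2.75 − 0.8125 = 1.938 → r_n = 65.25 kips.
  R_n,bearing = 1·36.7 + 3·65.25 = 232.5 kips → 0.75 × 232.5 = 174 kips.
Bolt shear governs: 90.1 kips.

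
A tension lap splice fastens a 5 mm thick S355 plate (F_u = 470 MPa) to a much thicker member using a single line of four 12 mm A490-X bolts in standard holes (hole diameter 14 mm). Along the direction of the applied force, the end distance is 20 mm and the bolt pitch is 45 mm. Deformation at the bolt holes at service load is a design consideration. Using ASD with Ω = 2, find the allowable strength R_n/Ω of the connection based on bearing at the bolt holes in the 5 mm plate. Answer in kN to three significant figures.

Per bolt r_n = 1.2 l_c t F_u ≤ 2.4 d t F_u; upper limit = 2.4 × 12 × 5 × 470 / 1000 = 67.68 kN.
Edge bolt: l_c = 20 − 14/2 = 13 mm → 1.2 × 13 × 5 × 470 / 1000 = 36.66 → r_n = 36.66 kN.
Interior bolts: l_c = 45 − 14 = 31 mm → 1.2 × 31 × 5 × 470 / 1000 = 87.42 → r_n = 67.68 kN.
R_n = 1 × 36.66 + 3 × 67.68 = 239.7 kN.
Allowable strength R_n/Ω = 239.7 / 2 = 120 kN.

120 kN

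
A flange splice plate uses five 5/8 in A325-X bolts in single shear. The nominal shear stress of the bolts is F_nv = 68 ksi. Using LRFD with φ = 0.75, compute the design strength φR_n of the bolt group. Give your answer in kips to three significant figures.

78.2 kips

A_b = π × 0.625² / 4 = 0.3068 in².
R_n = F_nv · A_b · n · n_s = 68 × 0.3068 × 5 × 1 = 104.3 kips.
Design strength φR_n = 0.75 × 104.3 = 78.2 kips.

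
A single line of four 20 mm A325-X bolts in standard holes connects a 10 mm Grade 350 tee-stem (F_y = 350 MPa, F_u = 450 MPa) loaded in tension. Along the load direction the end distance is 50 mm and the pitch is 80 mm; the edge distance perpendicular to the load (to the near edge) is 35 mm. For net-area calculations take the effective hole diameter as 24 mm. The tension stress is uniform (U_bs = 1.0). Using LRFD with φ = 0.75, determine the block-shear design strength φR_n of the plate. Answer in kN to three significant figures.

495 kN

Shear plane L_v = 50 + 3·80 = 290 mm; A_gv = 290 × 10 = 2900 mm².
A_nv = (290 − 3.5·24) × 10 = 2060 mm².
A_nt = (35 − 0.5·24) × 10 = 230 mm².
0.6 F_u A_nv = 556.2 kN; 0.6 F_y A_gv = 609 kN → shear rupture governs the shear term.
R_n = 556.2 + 1.0 × 450 × 230 / 1000 = 659.7 kN.
Design strength φR_n = 0.75 × 659.7 = 495 kN.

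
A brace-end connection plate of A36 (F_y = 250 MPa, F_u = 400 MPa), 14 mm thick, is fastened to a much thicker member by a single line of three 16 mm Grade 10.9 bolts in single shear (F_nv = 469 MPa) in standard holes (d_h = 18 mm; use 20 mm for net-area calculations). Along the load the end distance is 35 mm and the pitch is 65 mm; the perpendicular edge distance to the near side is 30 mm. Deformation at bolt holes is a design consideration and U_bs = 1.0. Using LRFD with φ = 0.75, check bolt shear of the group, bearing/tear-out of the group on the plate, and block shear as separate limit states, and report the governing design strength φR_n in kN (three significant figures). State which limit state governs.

Bolt shear: A_b = π·16²/4 = 201.1 mm²; R_n = 469 × 201.1 × 3 × 1 / 1000 = 282.9 kN → 0.75 × 282.9 = 212 kN.
Bearing: edge l_c = 26, r_n = 174.7 kN; interior l_c = 47, r_n = 215 kN; R_n = 174.7 + 2·215 = 604.8 kN → 454 kN.
Block shear: A_gv = 2310, A_nv = 1610, A_nt = 280 mm²; R_n = min(0.6F_uA_nv, 0.6F_yA_gv) + U_bs·F_u·A_nt = 458.5 kN → 344 kN.
Bolt shear governs: 212 kN.

212 kN (bolt shear governs)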